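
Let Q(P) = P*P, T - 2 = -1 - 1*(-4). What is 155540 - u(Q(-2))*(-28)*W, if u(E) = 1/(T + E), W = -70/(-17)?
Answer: 23799580/153 ≈ 1.5555e+5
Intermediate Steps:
T = 5 (T = 2 + (-1 - 1*(-4)) = 2 + (-1 + 4) = 2 + 3 = 5)
Q(P) = P²
W = 70/17 (W = -70*(-1/17) = 70/17 ≈ 4.1176)
u(E) = 1/(5 + E)
155540 - u(Q(-2))*(-28)*W = 155540 - -28/(5 + (-2)²)*70/17 = 155540 - -28/(5 + 4)*70/17 = 155540 - -28/9*70/17 = 155540 - (⅑)*(-28)*70/17 = 155540 - (-28)*70/(9*17) = 155540 - 1*(-1960/153) = 155540 + 1960/153 = 23799580/153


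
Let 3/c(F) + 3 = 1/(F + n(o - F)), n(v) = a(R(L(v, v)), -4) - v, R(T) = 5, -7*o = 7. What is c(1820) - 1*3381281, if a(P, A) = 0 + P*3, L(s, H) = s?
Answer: -37082519695/10967 ≈ -3.3813e+6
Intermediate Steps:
o = -1 (o = -⅐*7 = -1)
a(P, A) = 3*P (a(P, A) = 0 + 3*P = 3*P)
n(v) = 15 - v (n(v) = 3*5 - v = 15 - v)
c(F) = 3/(-3 + 1/(16 + 2*F)) (c(F) = 3/(-3 + 1/(F + (15 - (-1 - F)))) = 3/(-3 + 1/(F + (15 + (1 + F)))) = 3/(-3 + 1/(F + (16 + F))) = 3/(-3 + 1/(16 + 2*F)))
c(1820) - 1*3381281 = 6*(-8 - 1*1820)/(47 + 6*1820) - 1*3381281 = 6*(-8 - 1820)/(47 + 10920) - 3381281 = 6*(-1828)/10967 - 3381281 = 6*(1/10967)*(-1828) - 3381281 = -10968/10967 - 3381281 = -37082519695/10967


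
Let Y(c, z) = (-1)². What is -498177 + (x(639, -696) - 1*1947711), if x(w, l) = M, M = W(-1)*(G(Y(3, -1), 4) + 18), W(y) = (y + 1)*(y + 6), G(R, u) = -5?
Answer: -2445888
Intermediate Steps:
Y(c, z) = 1
W(y) = (1 + y)*(6 + y)
M = 0 (M = (6 + (-1)² + 7*(-1))*(-5 + 18) = (6 + 1 - 7)*13 = 0*13 = 0)
x(w, l) = 0
-498177 + (x(639, -696) - 1*1947711) = -498177 + (0 - 1*1947711) = -498177 + (0 - 1947711) = -498177 - 1947711 = -2445888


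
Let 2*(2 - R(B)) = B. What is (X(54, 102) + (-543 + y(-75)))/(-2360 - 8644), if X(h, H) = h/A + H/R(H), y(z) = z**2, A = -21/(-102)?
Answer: -21814/44933 ≈ -0.48548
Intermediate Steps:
R(B) = 2 - B/2
A = 7/34 (A = -21*(-1/102) = 7/34 ≈ 0.20588)
X(h, H) = 34*h/7 + H/(2 - H/2) (X(h, H) = h/(7/34) + H/(2 - H/2) = h*(34/7) + H/(2 - H/2) = 34*h/7 + H/(2 - H/2))
(X(54, 102) + (-543 + y(-75)))/(-2360 - 8644) = (2*(-7*102 + 17*54*(-4 + 102))/(7*(-4 + 102)) + (-543 + (-75)**2))/(-2360 - 8644) = ((2/7)*(-714 + 17*54*98)/98 + (-543 + 5625))/(-11004) = ((2/7)*(1/98)*(-714 + 89964) + 5082)*(-1/11004) = ((2/7)*(1/98)*89250 + 5082)*(-1/11004) = (12750/49 + 5082)*(-1/11004) = (261768/49)*(-1/11004) = -21814/44933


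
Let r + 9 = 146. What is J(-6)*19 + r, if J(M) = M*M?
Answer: 821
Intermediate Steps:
r = 137 (r = -9 + 146 = 137)
J(M) = M**2
J(-6)*19 + r = (-6)**2*19 + 137 = 36*19 + 137 = 684 + 137 = 821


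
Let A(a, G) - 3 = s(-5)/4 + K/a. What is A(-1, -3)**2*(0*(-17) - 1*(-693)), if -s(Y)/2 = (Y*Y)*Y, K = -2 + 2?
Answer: 11892573/4 ≈ 2.9731e+6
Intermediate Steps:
K = 0
s(Y) = -2*Y**3 (s(Y) = -2*Y*Y*Y = -2*Y**2*Y = -2*Y**3)
A(a, G) = 131/2 (A(a, G) = 3 + (-2*(-5)**3/4 + 0/a) = 3 + (-2*(-125)*(1/4) + 0) = 3 + (250*(1/4) + 0) = 3 + (125/2 + 0) = 3 + 125/2 = 131/2)
A(-1, -3)**2*(0*(-17) - 1*(-693)) = (131/2)**2*(0*(-17) - 1*(-693)) = 17161*(0 + 693)/4 = (17161/4)*693 = 11892573/4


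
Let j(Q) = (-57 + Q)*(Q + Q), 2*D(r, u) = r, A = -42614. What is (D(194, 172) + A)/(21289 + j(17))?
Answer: -42517/19929 ≈ -2.1334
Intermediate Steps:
D(r, u) = r/2
j(Q) = 2*Q*(-57 + Q) (j(Q) = (-57 + Q)*(2*Q) = 2*Q*(-57 + Q))
(D(194, 172) + A)/(21289 + j(17)) = ((½)*194 - 42614)/(21289 + 2*17*(-57 + 17)) = (97 - 42614)/(21289 + 2*17*(-40)) = -42517/(21289 - 1360) = -42517/19929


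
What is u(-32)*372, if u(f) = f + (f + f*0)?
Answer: -23808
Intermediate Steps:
u(f) = 2*f (u(f) = f + (f + 0) = f + f = 2*f)
u(-32)*372 = (2*(-32))*372 = -64*372 = -23808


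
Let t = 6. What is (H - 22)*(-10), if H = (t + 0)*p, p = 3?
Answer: 40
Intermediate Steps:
H = 18 (H = (6 + 0)*3 = 6*3 = 18)
(H - 22)*(-10) = (18 - 22)*(-10) = -4*(-10) = 40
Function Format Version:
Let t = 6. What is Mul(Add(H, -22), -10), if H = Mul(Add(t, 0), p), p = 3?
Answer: 40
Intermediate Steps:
H = 18 (H = Mul(Add(6, 0), 3) = Mul(6, 3) = 18)
Mul(Add(H, -22), -10) = Mul(Add(18, -22), -10) = Mul(-4, -10) = 40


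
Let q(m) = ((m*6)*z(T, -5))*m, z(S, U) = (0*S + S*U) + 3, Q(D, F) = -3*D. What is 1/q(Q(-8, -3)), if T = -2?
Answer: 1/44928 ≈ 2.2258e-5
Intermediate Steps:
z(S, U) = 3 + S*U (z(S, U) = (0 + S*U) + 3 = S*U + 3 = 3 + S*U)
q(m) = 78*m² (q(m) = ((m*6)*(3 - 2*(-5)))*m = ((6*m)*(3 + 10))*m = ((6*m)*13)*m = (78*m)*m = 78*m²)
1/q(Q(-8, -3)) = 1/(78*(-3*(-8))²) = 1/(78*24²) = 1/(78*576) = 1/44928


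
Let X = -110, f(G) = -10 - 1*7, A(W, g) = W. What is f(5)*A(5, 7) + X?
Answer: -195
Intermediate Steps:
f(G) = -17 (f(G) = -10 - 7 = -17)
f(5)*A(5, 7) + X = -17*5 - 110 = -85 - 110 = -195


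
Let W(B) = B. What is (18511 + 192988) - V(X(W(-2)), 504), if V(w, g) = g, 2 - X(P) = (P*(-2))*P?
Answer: 210995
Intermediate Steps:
X(P) = 2 + 2*P² (X(P) = 2 - P*(-2)*P = 2 - (-2*P)*P = 2 - (-2)*P² = 2 + 2*P²)
(18511 + 192988) - V(X(W(-2)), 504) = (18511 + 192988) - 1*504 = 211499 - 504 = 210995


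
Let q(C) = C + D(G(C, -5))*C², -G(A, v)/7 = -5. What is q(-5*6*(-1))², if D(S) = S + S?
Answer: 3972780900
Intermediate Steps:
G(A, v) = 35 (G(A, v) = -7*(-5) = 35)
D(S) = 2*S
q(C) = C + 70*C² (q(C) = C + (2*35)*C² = C + 70*C²)
q(-5*6*(-1))² = ((-5*6*(-1))*(1 + 70*(-5*6*(-1))))² = ((-30*(-1))*(1 + 70*(-30*(-1))))² = (30*(1 + 70*30))² = (30*(1 + 2100))² = (30*2101)² = 63030² = 3972780900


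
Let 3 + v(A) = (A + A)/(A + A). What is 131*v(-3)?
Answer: -262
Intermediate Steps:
v(A) = -2 (v(A) = -3 + (A + A)/(A + A) = -3 + (2*A)/((2*A)) = -3 + (2*A)*(1/(2*A)) = -3 + 1 = -2)
131*v(-3) = 131*(-2) = -262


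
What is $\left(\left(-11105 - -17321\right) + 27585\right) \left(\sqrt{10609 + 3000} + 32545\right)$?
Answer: $1100053545 + 33801 \sqrt{13609} \approx 1.104 \cdot 10^{9}$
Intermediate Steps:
$\left(\left(-11105 - -17321\right) + 27585\right) \left(\sqrt{10609 + 3000} + 32545\right) = \left(\left(-11105 + 17321\right) + 27585\right) \left(\sqrt{13609} + 32545\right) = \left(6216 + 27585\right) \left(32545 + \sqrt{13609}\right) = 33801 \left(32545 + \sqrt{13609}\right) = 1100053545 + 33801 \sqrt{13609}$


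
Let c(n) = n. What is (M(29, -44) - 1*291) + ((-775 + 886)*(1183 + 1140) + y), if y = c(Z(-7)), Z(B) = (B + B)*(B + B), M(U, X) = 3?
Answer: 257761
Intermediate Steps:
Z(B) = 4*B² (Z(B) = (2*B)*(2*B) = 4*B²)
y = 196 (y = 4*(-7)² = 4*49 = 196)
(M(29, -44) - 1*291) + ((-775 + 886)*(1183 + 1140) + y) = (3 - 1*291) + ((-775 + 886)*(1183 + 1140) + 196) = (3 - 291) + (111*2323 + 196) = -288 + (257853 + 196) = -288 + 258049 = 257761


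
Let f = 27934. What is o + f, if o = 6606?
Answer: 34540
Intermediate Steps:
o + f = 6606 + 27934 = 34540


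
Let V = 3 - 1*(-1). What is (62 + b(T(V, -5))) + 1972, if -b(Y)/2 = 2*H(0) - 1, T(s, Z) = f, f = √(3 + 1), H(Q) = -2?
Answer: 2044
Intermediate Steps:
V = 4 (V = 3 + 1 = 4)
f = 2 (f = √4 = 2)
T(s, Z) = 2
b(Y) = 10 (b(Y) = -2*(2*(-2) - 1) = -2*(-4 - 1) = -2*(-5) = 10)
(62 + b(T(V, -5))) + 1972 = (62 + 10) + 1972 = 72 + 1972 = 2044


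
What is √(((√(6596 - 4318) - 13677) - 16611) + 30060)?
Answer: √(-228 + √2278) ≈ 13.427*I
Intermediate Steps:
√(((√(6596 - 4318) - 13677) - 16611) + 30060) = √(((√2278 - 13677) - 16611) + 30060) = √(((-13677 + √2278) - 16611) + 30060) = √((-30288 + √2278) + 30060) = √(-228 + √2278)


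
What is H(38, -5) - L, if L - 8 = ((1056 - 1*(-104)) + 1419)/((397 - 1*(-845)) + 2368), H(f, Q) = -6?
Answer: -53119/3610 ≈ -14.714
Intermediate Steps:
L = 31459/3610 (L = 8 + ((1056 - 1*(-104)) + 1419)/((397 - 1*(-845)) + 2368) = 8 + ((1056 + 104) + 1419)/((397 + 845) + 2368) = 8 + (1160 + 1419)/(1242 + 2368) = 8 + 2579/3610 = 31459/3610 ≈ 8.7144)
H(38, -5) - L = -6 - 1*31459/3610 = -6 - 31459/3610 = -53119/3610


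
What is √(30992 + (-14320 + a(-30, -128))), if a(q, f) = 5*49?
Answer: √16917 ≈ 130.07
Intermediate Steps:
a(q, f) = 245
√(30992 + (-14320 + a(-30, -128))) = √(30992 + (-14320 + 245)) = √(30992 - 14075) = √16917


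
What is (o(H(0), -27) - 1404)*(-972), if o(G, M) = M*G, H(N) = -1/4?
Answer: 1358127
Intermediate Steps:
H(N) = -¼ (H(N) = -1*¼ = -¼)
o(G, M) = G*M
(o(H(0), -27) - 1404)*(-972) = (-¼*(-27) - 1404)*(-972) = (27/4 - 1404)*(-972) = -5589/4*(-972) = 1358127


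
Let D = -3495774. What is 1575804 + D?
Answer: -1919970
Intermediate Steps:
1575804 + D = 1575804 - 3495774 = -1919970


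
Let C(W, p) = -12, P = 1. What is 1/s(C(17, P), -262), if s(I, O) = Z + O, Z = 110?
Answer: -1/152 ≈ -0.0065789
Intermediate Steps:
s(I, O) = 110 + O
1/s(C(17, P), -262) = 1/(110 - 262) = 1/(-152) = -1/152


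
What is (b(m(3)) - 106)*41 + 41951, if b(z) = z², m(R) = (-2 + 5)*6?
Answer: 50889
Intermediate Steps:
m(R) = 18 (m(R) = 3*6 = 18)
(b(m(3)) - 106)*41 + 41951 = (18² - 106)*41 + 41951 = (324 - 106)*41 + 41951 = 218*41 + 41951 = 8938 + 41951 = 50889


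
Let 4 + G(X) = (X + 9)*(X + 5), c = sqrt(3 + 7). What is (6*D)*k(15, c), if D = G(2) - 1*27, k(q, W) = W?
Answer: 276*sqrt(10) ≈ 872.79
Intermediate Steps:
c = sqrt(10) ≈ 3.1623
G(X) = -4 + (5 + X)*(9 + X) (G(X) = -4 + (X + 9)*(X + 5) = -4 + (9 + X)*(5 + X) = -4 + (5 + X)*(9 + X))
D = 46 (D = (41 + 2**2 + 14*2) - 1*27 = (41 + 4 + 28) - 27 = 73 - 27 = 46)
(6*D)*k(15, c) = (6*46)*sqrt(10) = 276*sqrt(10)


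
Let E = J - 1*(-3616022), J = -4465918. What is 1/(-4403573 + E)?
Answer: -1/5253469 ≈ -1.9035e-7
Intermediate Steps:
E = -849896 (E = -4465918 - 1*(-3616022) = -4465918 + 3616022 = -849896)
1/(-4403573 + E) = 1/(-4403573 - 849896) = 1/(-5253469) = -1/5253469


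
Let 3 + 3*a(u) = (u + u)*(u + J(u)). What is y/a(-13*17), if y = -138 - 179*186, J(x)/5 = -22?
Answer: -100296/146299 ≈ -0.68555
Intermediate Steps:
J(x) = -110 (J(x) = 5*(-22) = -110)
a(u) = -1 + 2*u*(-110 + u)/3 (a(u) = -1 + ((u + u)*(u - 110))/3 = -1 + ((2*u)*(-110 + u))/3 = -1 + (2*u*(-110 + u))/3 = -1 + 2*u*(-110 + u)/3)
y = -33432 (y = -138 - 33294 = -33432)
y/a(-13*17) = -33432/(-1 - (-2860)*17/3 + 2*(-13*17)²/3) = -33432/(-1 - 220/3*(-221) + (⅔)*(-221)²) = -33432/(-1 + 48620/3 + (⅔)*48841) = -33432/(-1 + 48620/3 + 97682/3) = -33432/146299/3 = -33432*3/146299 = -100296/146299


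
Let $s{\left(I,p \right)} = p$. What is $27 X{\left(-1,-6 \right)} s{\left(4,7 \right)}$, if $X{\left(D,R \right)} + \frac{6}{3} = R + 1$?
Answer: $-1323$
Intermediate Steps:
$X{\left(D,R \right)} = -1 + R$ ($X{\left(D,R \right)} = -2 + \left(R + 1\right) = -2 + \left(1 + R\right) = -1 + R$)
$27 X{\left(-1,-6 \right)} s{\left(4,7 \right)} = 27 \left(-1 - 6\right) 7 = 27 \left(-7\right) 7 = \left(-189\right) 7 = -1323$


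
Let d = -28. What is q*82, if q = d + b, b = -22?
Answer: -4100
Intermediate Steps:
q = -50 (q = -28 - 22 = -50)
q*82 = -50*82 = -4100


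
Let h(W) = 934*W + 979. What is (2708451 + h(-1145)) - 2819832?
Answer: -1179832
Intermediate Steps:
h(W) = 979 + 934*W
(2708451 + h(-1145)) - 2819832 = (2708451 + (979 + 934*(-1145))) - 2819832 = (2708451 + (979 - 1069430)) - 2819832 = (2708451 - 1068451) - 2819832 = 1640000 - 2819832 = -1179832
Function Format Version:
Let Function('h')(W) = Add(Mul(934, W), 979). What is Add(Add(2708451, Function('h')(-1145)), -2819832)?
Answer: -1179832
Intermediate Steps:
Function('h')(W) = Add(979, Mul(934, W))
Add(Add(2708451, Function('h')(-1145)), -2819832) = Add(Add(2708451, Add(979, Mul(934, -1145))), -2819832) = Add(Add(2708451, Add(979, -1069430)), -2819832) = Add(Add(2708451, -1068451), -2819832) = Add(1640000, -2819832) = -1179832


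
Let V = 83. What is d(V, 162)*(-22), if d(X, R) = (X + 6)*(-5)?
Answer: 9790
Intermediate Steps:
d(X, R) = -30 - 5*X (d(X, R) = (6 + X)*(-5) = -30 - 5*X)
d(V, 162)*(-22) = (-30 - 5*83)*(-22) = (-30 - 415)*(-22) = -445*(-22) = 9790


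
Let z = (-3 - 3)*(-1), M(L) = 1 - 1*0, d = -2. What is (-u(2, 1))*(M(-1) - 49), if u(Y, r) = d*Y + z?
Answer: 96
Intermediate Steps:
M(L) = 1 (M(L) = 1 + 0 = 1)
z = 6 (z = -6*(-1) = 6)
u(Y, r) = 6 - 2*Y (u(Y, r) = -2*Y + 6 = 6 - 2*Y)
(-u(2, 1))*(M(-1) - 49) = (-(6 - 2*2))*(1 - 49) = -(6 - 4)*(-48) = -1*2*(-48) = -2*(-48) = 96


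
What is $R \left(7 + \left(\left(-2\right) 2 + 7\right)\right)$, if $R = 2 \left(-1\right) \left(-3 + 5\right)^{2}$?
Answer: $-80$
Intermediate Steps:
$R = -8$ ($R = - 2 \cdot 2^{2} = \left(-2\right) 4 = -8$)
$R \left(7 + \left(\left(-2\right) 2 + 7\right)\right) = - 8 \left(7 + \left(\left(-2\right) 2 + 7\right)\right) = - 8 \left(7 + \left(-4 + 7\right)\right) = - 8 \left(7 + 3\right) = \left(-8\right) 10 = -80$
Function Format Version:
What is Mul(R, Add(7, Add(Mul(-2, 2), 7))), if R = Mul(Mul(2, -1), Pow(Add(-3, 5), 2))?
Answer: -80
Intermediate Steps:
R = -8 (R = Mul(-2, Pow(2, 2)) = Mul(-2, 4) = -8)
Mul(R, Add(7, Add(Mul(-2, 2), 7))) = Mul(-8, Add(7, Add(Mul(-2, 2), 7))) = Mul(-8, Add(7, Add(-4, 7))) = Mul(-8, Add(7, 3)) = Mul(-8, 10) = -80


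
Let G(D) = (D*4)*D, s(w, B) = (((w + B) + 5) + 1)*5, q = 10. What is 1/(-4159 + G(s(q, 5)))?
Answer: 1/39941 ≈ 2.5037e-5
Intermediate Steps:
s(w, B) = 30 + 5*B + 5*w (s(w, B) = (((B + w) + 5) + 1)*5 = ((5 + B + w) + 1)*5 = (6 + B + w)*5 = 30 + 5*B + 5*w)
G(D) = 4*D² (G(D) = (4*D)*D = 4*D²)
1/(-4159 + G(s(q, 5))) = 1/(-4159 + 4*(30 + 5*5 + 5*10)²) = 1/(-4159 + 4*(30 + 25 + 50)²) = 1/(-4159 + 4*105²) = 1/(-4159 + 4*11025) = 1/(-4159 + 44100) = 1/39941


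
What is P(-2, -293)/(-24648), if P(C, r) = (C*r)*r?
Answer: 85849/12324 ≈ 6.9660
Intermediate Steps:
P(C, r) = C*r²
P(-2, -293)/(-24648) = -2*(-293)²/(-24648) = -2*85849*(-1/24648) = -171698*(-1/24648) = 85849/12324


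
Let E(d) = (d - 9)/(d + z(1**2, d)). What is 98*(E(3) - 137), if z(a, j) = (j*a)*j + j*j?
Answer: -13454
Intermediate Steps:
z(a, j) = j**2 + a*j**2 (z(a, j) = (a*j)*j + j**2 = a*j**2 + j**2 = j**2 + a*j**2)
E(d) = (-9 + d)/(d + 2*d**2) (E(d) = (d - 9)/(d + d**2*(1 + 1**2)) = (-9 + d)/(d + d**2*(1 + 1)) = (-9 + d)/(d + d**2*2) = (-9 + d)/(d + 2*d**2))
98*(E(3) - 137) = 98*((-9 + 3)/(3*(1 + 2*3)) - 137) = 98*((1/3)*(-6)/(1 + 6) - 137) = 98*((1/3)*(-6)/7 - 137) = 98*((1/3)*(1/7)*(-6) - 137) = 98*(-2/7 - 137) = 98*(-961/7) = -13454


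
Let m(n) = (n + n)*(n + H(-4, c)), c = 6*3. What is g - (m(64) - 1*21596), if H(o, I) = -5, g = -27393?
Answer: -13349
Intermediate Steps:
c = 18
m(n) = 2*n*(-5 + n) (m(n) = (n + n)*(n - 5) = (2*n)*(-5 + n) = 2*n*(-5 + n))
g - (m(64) - 1*21596) = -27393 - (2*64*(-5 + 64) - 1*21596) = -27393 - (2*64*59 - 21596) = -27393 - (7552 - 21596) = -27393 - 1*(-14044) = -27393 + 14044 = -13349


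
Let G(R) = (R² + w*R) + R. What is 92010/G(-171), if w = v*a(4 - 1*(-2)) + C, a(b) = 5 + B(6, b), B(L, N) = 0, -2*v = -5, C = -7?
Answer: 61340/18753 ≈ 3.2709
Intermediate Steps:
v = 5/2 (v = -½*(-5) = 5/2 ≈ 2.5000)
a(b) = 5 (a(b) = 5 + 0 = 5)
w = 11/2 (w = (5/2)*5 - 7 = 25/2 - 7 = 11/2 ≈ 5.5000)
G(R) = R² + 13*R/2 (G(R) = (R² + 11*R/2) + R = R² + 13*R/2)
92010/G(-171) = 92010/(((½)*(-171)*(13 + 2*(-171)))) = 92010/(((½)*(-171)*(13 - 342))) = 92010/(((½)*(-171)*(-329))) = 92010/(56259/2) = 92010*(2/56259) = 61340/18753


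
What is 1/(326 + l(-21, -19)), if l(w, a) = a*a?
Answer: 1/687 ≈ 0.0014556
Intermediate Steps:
l(w, a) = a²
1/(326 + l(-21, -19)) = 1/(326 + (-19)²) = 1/(326 + 361) = 1/687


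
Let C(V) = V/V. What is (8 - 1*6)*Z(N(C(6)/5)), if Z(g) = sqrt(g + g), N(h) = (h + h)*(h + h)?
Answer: 4*sqrt(2)/5 ≈ 1.1314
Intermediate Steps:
C(V) = 1
N(h) = 4*h**2 (N(h) = (2*h)*(2*h) = 4*h**2)
Z(g) = sqrt(2)*sqrt(g) (Z(g) = sqrt(2*g) = sqrt(2)*sqrt(g))
(8 - 1*6)*Z(N(C(6)/5)) = (8 - 1*6)*(sqrt(2)*sqrt(4*(1/5)**2)) = (8 - 6)*(sqrt(2)*sqrt(4*(1*(1/5))**2)) = 2*(sqrt(2)*sqrt(4*(1/5)**2)) = 2*(sqrt(2)*sqrt(4*(1/25))) = 2*(sqrt(2)*sqrt(4/25)) = 2*(sqrt(2)*(2/5)) = 2*(2*sqrt(2)/5) = 4*sqrt(2)/5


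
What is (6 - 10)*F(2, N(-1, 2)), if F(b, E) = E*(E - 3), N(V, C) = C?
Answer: 8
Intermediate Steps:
F(b, E) = E*(-3 + E)
(6 - 10)*F(2, N(-1, 2)) = (6 - 10)*(2*(-3 + 2)) = -8*(-1) = -4*(-2) = 8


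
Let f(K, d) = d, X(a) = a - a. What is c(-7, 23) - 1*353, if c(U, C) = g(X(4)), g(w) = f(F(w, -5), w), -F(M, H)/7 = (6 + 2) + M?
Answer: -353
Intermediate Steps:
X(a) = 0
F(M, H) = -56 - 7*M (F(M, H) = -7*((6 + 2) + M) = -7*(8 + M) = -56 - 7*M)
g(w) = w
c(U, C) = 0
c(-7, 23) - 1*353 = 0 - 1*353 = 0 - 353 = -353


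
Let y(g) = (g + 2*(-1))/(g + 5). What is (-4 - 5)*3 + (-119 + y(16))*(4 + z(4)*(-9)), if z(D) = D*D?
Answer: 49619/3 ≈ 16540.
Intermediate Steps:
z(D) = D**2
y(g) = (-2 + g)/(5 + g) (y(g) = (g - 2)/(5 + g) = (-2 + g)/(5 + g))
(-4 - 5)*3 + (-119 + y(16))*(4 + z(4)*(-9)) = (-4 - 5)*3 + (-119 + (-2 + 16)/(5 + 16))*(4 + 4**2*(-9)) = -9*3 + (-119 + 14/21)*(4 + 16*(-9)) = -27 + (-119 + (1/21)*14)*(4 - 144) = -27 + (-119 + 2/3)*(-140) = -27 - 355/3*(-140) = -27 + 49700/3 = 49619/3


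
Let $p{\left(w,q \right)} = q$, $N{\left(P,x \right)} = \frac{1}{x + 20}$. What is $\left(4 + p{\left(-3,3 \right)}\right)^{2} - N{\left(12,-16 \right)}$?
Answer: $\frac{195}{4} \approx 48.75$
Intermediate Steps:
$N{\left(P,x \right)} = \frac{1}{20 + x}$
$\left(4 + p{\left(-3,3 \right)}\right)^{2} - N{\left(12,-16 \right)} = \left(4 + 3\right)^{2} - \frac{1}{20 - 16} = 7^{2} - \frac{1}{4} = 49 - \frac{1}{4} = \frac{195}{4}$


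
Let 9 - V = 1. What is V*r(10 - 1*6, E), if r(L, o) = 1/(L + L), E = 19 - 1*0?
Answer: 1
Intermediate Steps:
E = 19 (E = 19 + 0 = 19)
r(L, o) = 1/(2*L)
V = 8 (V = 9 - 1*1 = 9 - 1 = 8)
V*r(10 - 1*6, E) = 8*(1/(2*(10 - 1*6))) = 8*(1/(2*(10 - 6))) = 8*((½)/4) = 8*((½)*(¼)) = 8*(⅛) = 1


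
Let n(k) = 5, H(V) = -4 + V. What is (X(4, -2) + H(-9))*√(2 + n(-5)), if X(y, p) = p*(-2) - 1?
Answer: -10*√7 ≈ -26.458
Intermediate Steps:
X(y, p) = -1 - 2*p (X(y, p) = -2*p - 1 = -1 - 2*p)
(X(4, -2) + H(-9))*√(2 + n(-5)) = ((-1 - 2*(-2)) + (-4 - 9))*√(2 + 5) = ((-1 + 4) - 13)*√7 = (3 - 13)*√7 = -10*√7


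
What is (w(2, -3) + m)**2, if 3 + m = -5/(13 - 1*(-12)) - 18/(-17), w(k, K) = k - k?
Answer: 33124/7225 ≈ 4.5846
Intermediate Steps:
w(k, K) = 0
m = -182/85 (m = -3 + (-5/(13 - 1*(-12)) - 18/(-17)) = -3 + (-5/(13 + 12) - 18*(-1/17)) = -3 + (-5/25 + 18/17) = -3 + (-5*1/25 + 18/17) = -3 + (-1/5 + 18/17) = -3 + 73/85 = -182/85 ≈ -2.1412)
(w(2, -3) + m)**2 = (0 - 182/85)**2 = (-182/85)**2 = 33124/7225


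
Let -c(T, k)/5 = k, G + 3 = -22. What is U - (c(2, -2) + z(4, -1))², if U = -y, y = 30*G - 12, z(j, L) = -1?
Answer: 681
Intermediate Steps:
G = -25 (G = -3 - 22 = -25)
y = -762 (y = 30*(-25) - 12 = -750 - 12 = -762)
c(T, k) = -5*k
U = 762 (U = -1*(-762) = 762)
U - (c(2, -2) + z(4, -1))² = 762 - (-5*(-2) - 1)² = 762 - (10 - 1)² = 762 - 1*9² = 762 - 1*81 = 762 - 81 = 681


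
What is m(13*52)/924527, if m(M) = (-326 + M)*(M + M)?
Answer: 473200/924527 ≈ 0.51183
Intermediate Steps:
m(M) = 2*M*(-326 + M) (m(M) = (-326 + M)*(2*M) = 2*M*(-326 + M))
m(13*52)/924527 = (2*(13*52)*(-326 + 13*52))/924527 = (2*676*(-326 + 676))*(1/924527) = (2*676*350)*(1/924527) = 473200*(1/924527) = 473200/924527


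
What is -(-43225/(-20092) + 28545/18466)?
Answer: -685859495/185509436 ≈ -3.6972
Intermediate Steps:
-(-43225/(-20092) + 28545/18466) = -(-43225*(-1/20092) + 28545*(1/18466)) = -(43225/20092 + 28545/18466) = -1*685859495/185509436 = -685859495/185509436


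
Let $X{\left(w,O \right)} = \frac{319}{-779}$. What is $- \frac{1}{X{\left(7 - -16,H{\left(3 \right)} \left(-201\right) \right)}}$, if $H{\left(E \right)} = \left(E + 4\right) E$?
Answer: $\frac{779}{319} \approx 2.442$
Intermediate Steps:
$H{\left(E \right)} = E \left(4 + E\right)$ ($H{\left(E \right)} = \left(4 + E\right) E = E \left(4 + E\right)$)
$X{\left(w,O \right)} = - \frac{319}{779}$ ($X{\left(w,O \right)} = 319 \left(- \frac{1}{779}\right) = - \frac{319}{779}$)
$- \frac{1}{X{\left(7 - -16,H{\left(3 \right)} \left(-201\right) \right)}} = - \frac{1}{- \frac{319}{779}} = \left(-1\right) \left(- \frac{779}{319}\right) = \frac{779}{319}$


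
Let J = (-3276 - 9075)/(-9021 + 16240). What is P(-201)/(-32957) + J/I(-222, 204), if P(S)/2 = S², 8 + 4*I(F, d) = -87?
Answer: -53786207982/22602075385 ≈ -2.3797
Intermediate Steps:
J = -12351/7219 ≈ -1.7109
I(F, d) = -95/4 (I(F, d) = -2 + (¼)*(-87) = -2 - 87/4 = -95/4)
P(S) = 2*S²
P(-201)/(-32957) + J/I(-222, 204) = (2*(-201)²)/(-32957) - 12351/(7219*(-95/4)) = (2*40401)*(-1/32957) - 12351/7219*(-4/95) = 80802*(-1/32957) + 49404/685805 = -80802/32957 + 49404/685805 = -53786207982/22602075385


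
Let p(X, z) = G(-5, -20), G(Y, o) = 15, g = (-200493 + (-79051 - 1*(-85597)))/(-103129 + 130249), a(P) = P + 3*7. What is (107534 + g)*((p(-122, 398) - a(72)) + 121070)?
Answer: 7350586980582/565 ≈ 1.3010e+10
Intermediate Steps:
a(P) = 21 + P (a(P) = P + 21 = 21 + P)
g = -64649/9040 (g = (-200493 + (-79051 + 85597))/27120 = (-200493 + 6546)*(1/27120) = -193947*1/27120 = -64649/9040 ≈ -7.1514)
p(X, z) = 15
(107534 + g)*((p(-122, 398) - a(72)) + 121070) = (107534 - 64649/9040)*((15 - (21 + 72)) + 121070) = 972042711*((15 - 1*93) + 121070)/9040 = 972042711*((15 - 93) + 121070)/9040 = 972042711*(-78 + 121070)/9040 = (972042711/9040)*120992 = 7350586980582/565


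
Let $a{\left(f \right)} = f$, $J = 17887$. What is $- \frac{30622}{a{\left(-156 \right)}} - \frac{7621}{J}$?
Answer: $\frac{273273419}{1395186} \approx 195.87$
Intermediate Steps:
$- \frac{30622}{a{\left(-156 \right)}} - \frac{7621}{J} = - \frac{30622}{-156} - \frac{7621}{17887} = \left(-30622\right) \left(- \frac{1}{156}\right) - \frac{7621}{17887} = \frac{15311}{78} - \frac{7621}{17887} = \frac{273273419}{1395186}$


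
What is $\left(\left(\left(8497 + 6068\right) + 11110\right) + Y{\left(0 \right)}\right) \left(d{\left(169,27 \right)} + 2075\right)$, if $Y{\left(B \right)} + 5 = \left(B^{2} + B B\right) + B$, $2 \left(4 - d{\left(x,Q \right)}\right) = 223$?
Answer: $50505725$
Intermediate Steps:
$d{\left(x,Q \right)} = - \frac{215}{2}$ ($d{\left(x,Q \right)} = 4 - \frac{223}{2} = - \frac{215}{2}$)
$Y{\left(B \right)} = -5 + B + 2 B^{2}$ ($Y{\left(B \right)} = -5 + \left(\left(B^{2} + B B\right) + B\right) = -5 + \left(\left(B^{2} + B^{2}\right) + B\right) = -5 + \left(2 B^{2} + B\right) = -5 + \left(B + 2 B^{2}\right) = -5 + B + 2 B^{2}$)
$\left(\left(\left(8497 + 6068\right) + 11110\right) + Y{\left(0 \right)}\right) \left(d{\left(169,27 \right)} + 2075\right) = \left(\left(\left(8497 + 6068\right) + 11110\right) + \left(-5 + 0 + 2 \cdot 0^{2}\right)\right) \left(- \frac{215}{2} + 2075\right) = \left(\left(14565 + 11110\right) + \left(-5 + 0 + 2 \cdot 0\right)\right) \frac{3935}{2} = \left(25675 + \left(-5 + 0 + 0\right)\right) \frac{3935}{2} = \left(25675 - 5\right) \frac{3935}{2} = 25670 \cdot \frac{3935}{2} = 50505725$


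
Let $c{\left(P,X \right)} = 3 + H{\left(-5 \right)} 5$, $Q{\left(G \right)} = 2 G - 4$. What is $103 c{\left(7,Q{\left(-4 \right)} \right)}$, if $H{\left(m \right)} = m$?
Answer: $-2266$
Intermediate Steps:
$Q{\left(G \right)} = -4 + 2 G$
$c{\left(P,X \right)} = -22$ ($c{\left(P,X \right)} = 3 - 25 = -22$)
$103 c{\left(7,Q{\left(-4 \right)} \right)} = 103 \left(-22\right) = -2266$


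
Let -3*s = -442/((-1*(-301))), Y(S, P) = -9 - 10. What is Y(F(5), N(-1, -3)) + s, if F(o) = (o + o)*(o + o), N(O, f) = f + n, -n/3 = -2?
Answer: -16715/903 ≈ -18.511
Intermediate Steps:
n = 6 (n = -3*(-2) = 6)
N(O, f) = 6 + f (N(O, f) = f + 6 = 6 + f)
F(o) = 4*o² (F(o) = (2*o)*(2*o) = 4*o²)
Y(S, P) = -19
s = 442/903 (s = -(-442)/(3*((-1*(-301)))) = -(-442)/(3*301) = -⅓*(-442/301) = 442/903 ≈ 0.48948)
Y(F(5), N(-1, -3)) + s = -19 + 442/903 = -16715/903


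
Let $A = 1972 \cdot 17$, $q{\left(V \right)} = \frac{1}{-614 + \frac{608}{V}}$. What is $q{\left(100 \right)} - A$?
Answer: $- \frac{509497777}{15198} \approx -33524.0$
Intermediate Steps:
$A = 33524$
$q{\left(100 \right)} - A = \left(-1\right) 100 \frac{1}{-608 + 614 \cdot 100} - 33524 = \left(-1\right) 100 \frac{1}{-608 + 61400} - 33524 = \left(-1\right) 100 \cdot \frac{1}{60792} - 33524 = - \frac{25}{15198} - 33524 = - \frac{509497777}{15198}$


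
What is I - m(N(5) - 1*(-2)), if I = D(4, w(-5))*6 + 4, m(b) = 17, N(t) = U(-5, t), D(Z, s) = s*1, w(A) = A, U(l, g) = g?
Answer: -43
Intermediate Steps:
D(Z, s) = s
N(t) = t
I = -26 (I = -5*6 + 4 = -30 + 4 = -26)
I - m(N(5) - 1*(-2)) = -26 - 1*17 = -26 - 17 = -43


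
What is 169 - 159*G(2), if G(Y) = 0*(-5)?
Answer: 169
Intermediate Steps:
G(Y) = 0
169 - 159*G(2) = 169 - 159*0 = 169 + 0 = 169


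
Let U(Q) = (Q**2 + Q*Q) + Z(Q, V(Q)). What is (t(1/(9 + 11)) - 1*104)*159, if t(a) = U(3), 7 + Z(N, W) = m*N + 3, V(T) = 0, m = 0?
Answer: -14310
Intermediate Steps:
Z(N, W) = -4 (Z(N, W) = -7 + (0*N + 3) = -7 + (0 + 3) = -7 + 3 = -4)
U(Q) = -4 + 2*Q**2 (U(Q) = (Q**2 + Q*Q) - 4 = (Q**2 + Q**2) - 4 = 2*Q**2 - 4 = -4 + 2*Q**2)
t(a) = 14 (t(a) = -4 + 2*3**2 = -4 + 2*9 = -4 + 18 = 14)
(t(1/(9 + 11)) - 1*104)*159 = (14 - 1*104)*159 = (14 - 104)*159 = -90*159 = -14310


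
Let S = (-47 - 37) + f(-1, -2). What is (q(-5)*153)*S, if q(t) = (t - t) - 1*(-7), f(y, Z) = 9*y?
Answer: -99603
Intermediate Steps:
S = -93 (S = (-47 - 37) + 9*(-1) = -84 - 9 = -93)
q(t) = 7 (q(t) = 0 + 7 = 7)
(q(-5)*153)*S = (7*153)*(-93) = 1071*(-93) = -99603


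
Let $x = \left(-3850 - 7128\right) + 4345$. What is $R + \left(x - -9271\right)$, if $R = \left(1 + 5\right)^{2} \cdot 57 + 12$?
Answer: $4702$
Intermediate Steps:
$x = -6633$ ($x = -10978 + 4345 = -6633$)
$R = 2064$ ($R = 6^{2} \cdot 57 + 12 = 36 \cdot 57 + 12 = 2052 + 12 = 2064$)
$R + \left(x - -9271\right) = 2064 - -2638 = 2064 + \left(-6633 + 9271\right) = 2064 + 2638 = 4702$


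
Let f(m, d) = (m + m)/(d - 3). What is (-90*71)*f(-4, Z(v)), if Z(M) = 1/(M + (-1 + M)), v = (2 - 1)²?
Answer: -25560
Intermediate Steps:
v = 1 (v = 1² = 1)
Z(M) = 1/(-1 + 2*M)
f(m, d) = 2*m/(-3 + d) (f(m, d) = (2*m)/(-3 + d) = 2*m/(-3 + d))
(-90*71)*f(-4, Z(v)) = (-90*71)*(2*(-4)/(-3 + 1/(-1 + 2*1))) = -12780*(-4)/(-3 + 1/(-1 + 2)) = -12780*(-4)/(-3 + 1/1) = -12780*(-4)/(-3 + 1) = -12780*(-4)/(-2) = -12780*(-4)*(-1)/2 = -6390*4 = -25560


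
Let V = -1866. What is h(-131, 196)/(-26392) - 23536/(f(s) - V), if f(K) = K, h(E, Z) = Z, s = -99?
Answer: -155377111/11658666 ≈ -13.327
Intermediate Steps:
h(-131, 196)/(-26392) - 23536/(f(s) - V) = 196/(-26392) - 23536/(-99 - 1*(-1866)) = 196*(-1/26392) - 23536/(-99 + 1866) = -49/6598 - 23536/1767 = -155377111/11658666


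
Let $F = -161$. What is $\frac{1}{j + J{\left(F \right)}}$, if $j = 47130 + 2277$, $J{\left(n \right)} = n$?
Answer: $\frac{1}{49246} \approx 2.0306 \cdot 10^{-5}$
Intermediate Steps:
$j = 49407$
$\frac{1}{j + J{\left(F \right)}} = \frac{1}{49407 - 161} = \frac{1}{49246}$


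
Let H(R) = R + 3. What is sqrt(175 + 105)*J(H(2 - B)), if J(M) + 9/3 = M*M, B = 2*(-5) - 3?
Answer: 642*sqrt(70) ≈ 5371.4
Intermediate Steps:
B = -13 (B = -10 - 3 = -13)
H(R) = 3 + R
J(M) = -3 + M**2 (J(M) = -3 + M*M = -3 + M**2)
sqrt(175 + 105)*J(H(2 - B)) = sqrt(175 + 105)*(-3 + (3 + (2 - 1*(-13)))**2) = sqrt(280)*(-3 + (3 + (2 + 13))**2) = (2*sqrt(70))*(-3 + (3 + 15)**2) = (2*sqrt(70))*(-3 + 18**2) = (2*sqrt(70))*(-3 + 324) = (2*sqrt(70))*321 = 642*sqrt(70)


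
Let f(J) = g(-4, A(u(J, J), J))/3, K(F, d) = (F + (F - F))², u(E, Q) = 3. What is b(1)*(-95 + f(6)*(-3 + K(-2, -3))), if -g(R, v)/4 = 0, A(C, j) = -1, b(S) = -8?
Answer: 760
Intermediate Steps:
K(F, d) = F² (K(F, d) = (F + 0)² = F²)
g(R, v) = 0 (g(R, v) = -4*0 = 0)
f(J) = 0 (f(J) = 0/3 = 0*(⅓) = 0)
b(1)*(-95 + f(6)*(-3 + K(-2, -3))) = -8*(-95 + 0*(-3 + (-2)²)) = -8*(-95 + 0*(-3 + 4)) = -8*(-95 + 0*1) = -8*(-95 + 0) = -8*(-95) = 760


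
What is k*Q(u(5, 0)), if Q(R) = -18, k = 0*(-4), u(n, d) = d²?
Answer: 0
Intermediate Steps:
k = 0
k*Q(u(5, 0)) = 0*(-18) = 0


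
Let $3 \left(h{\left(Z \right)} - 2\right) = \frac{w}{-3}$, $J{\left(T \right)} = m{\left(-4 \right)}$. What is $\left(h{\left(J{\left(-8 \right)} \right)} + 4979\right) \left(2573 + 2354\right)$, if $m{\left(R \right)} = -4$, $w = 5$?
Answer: $\frac{220847848}{9} \approx 2.4539 \cdot 10^{7}$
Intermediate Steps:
$J{\left(T \right)} = -4$
$h{\left(Z \right)} = \frac{13}{9}$ ($h{\left(Z \right)} = 2 + \frac{5 \frac{1}{-3}}{3} = 2 + \frac{5 \left(- \frac{1}{3}\right)}{3} = 2 + \frac{1}{3} \left(- \frac{5}{3}\right) = 2 - \frac{5}{9} = \frac{13}{9}$)
$\left(h{\left(J{\left(-8 \right)} \right)} + 4979\right) \left(2573 + 2354\right) = \left(\frac{13}{9} + 4979\right) \left(2573 + 2354\right) = \frac{44824}{9} \cdot 4927 = \frac{220847848}{9}$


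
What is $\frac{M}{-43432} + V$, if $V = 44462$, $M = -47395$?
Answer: $\frac{1931120979}{43432} \approx 44463.0$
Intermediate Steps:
$\frac{M}{-43432} + V = - \frac{47395}{-43432} + 44462 = \left(-47395\right) \left(- \frac{1}{43432}\right) + 44462 = \frac{47395}{43432} + 44462 = \frac{1931120979}{43432}$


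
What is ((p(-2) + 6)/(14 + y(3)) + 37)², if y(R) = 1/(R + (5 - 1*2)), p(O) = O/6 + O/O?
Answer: 405769/289 ≈ 1404.0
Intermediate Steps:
p(O) = 1 + O/6 (p(O) = O*(⅙) + 1 = O/6 + 1 = 1 + O/6)
y(R) = 1/(3 + R) (y(R) = 1/(R + (5 - 2)) = 1/(R + 3) = 1/(3 + R))
((p(-2) + 6)/(14 + y(3)) + 37)² = (((1 + (⅙)*(-2)) + 6)/(14 + 1/(3 + 3)) + 37)² = (((1 - ⅓) + 6)/(14 + 1/6) + 37)² = ((⅔ + 6)/(14 + ⅙) + 37)² = (20/(3*(85/6)) + 37)² = ((20/3)*(6/85) + 37)² = (8/17 + 37)² = (637/17)² = 405769/289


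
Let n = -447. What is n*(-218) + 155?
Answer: 97601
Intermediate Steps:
n*(-218) + 155 = -447*(-218) + 155 = 97446 + 155 = 97601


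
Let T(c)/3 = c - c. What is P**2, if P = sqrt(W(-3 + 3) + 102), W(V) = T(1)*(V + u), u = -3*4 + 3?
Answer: 102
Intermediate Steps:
T(c) = 0 (T(c) = 3*(c - c) = 3*0 = 0)
u = -9 (u = -12 + 3 = -9)
W(V) = 0 (W(V) = 0*(V - 9) = 0*(-9 + V) = 0)
P = sqrt(102) (P = sqrt(0 + 102) = sqrt(102) ≈ 10.100)
P**2 = (sqrt(102))**2 = 102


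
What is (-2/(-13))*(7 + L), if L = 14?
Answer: 42/13 ≈ 3.2308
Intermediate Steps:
(-2/(-13))*(7 + L) = (-2/(-13))*(7 + 14) = -2*(-1/13)*21 = (2/13)*21 = 42/13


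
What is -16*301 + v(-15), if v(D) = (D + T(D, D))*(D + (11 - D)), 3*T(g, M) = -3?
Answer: -4992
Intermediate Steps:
T(g, M) = -1 (T(g, M) = (1/3)*(-3) = -1)
v(D) = -11 + 11*D (v(D) = (D - 1)*(D + (11 - D)) = (-1 + D)*11 = -11 + 11*D)
-16*301 + v(-15) = -16*301 + (-11 + 11*(-15)) = -4816 + (-11 - 165) = -4816 - 176 = -4992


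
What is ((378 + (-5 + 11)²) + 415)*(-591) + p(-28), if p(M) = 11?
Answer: -489928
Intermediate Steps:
((378 + (-5 + 11)²) + 415)*(-591) + p(-28) = ((378 + (-5 + 11)²) + 415)*(-591) + 11 = ((378 + 6²) + 415)*(-591) + 11 = ((378 + 36) + 415)*(-591) + 11 = (414 + 415)*(-591) + 11 = 829*(-591) + 11 = -489939 + 11 = -489928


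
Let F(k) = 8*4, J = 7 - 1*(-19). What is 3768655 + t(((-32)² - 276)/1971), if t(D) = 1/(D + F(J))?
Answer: 240515564071/63820 ≈ 3.7687e+6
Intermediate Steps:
J = 26 (J = 7 + 19 = 26)
F(k) = 32
t(D) = 1/(32 + D) (t(D) = 1/(D + 32) = 1/(32 + D))
3768655 + t(((-32)² - 276)/1971) = 3768655 + 1/(32 + ((-32)² - 276)/1971) = 3768655 + 1/(32 + (1024 - 276)*(1/1971)) = 3768655 + 1/(32 + 748*(1/1971)) = 3768655 + 1/(32 + 748/1971) = 3768655 + 1/(63820/1971) = 3768655 + 1971/63820 = 240515564071/63820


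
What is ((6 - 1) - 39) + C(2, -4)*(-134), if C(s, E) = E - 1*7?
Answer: 1440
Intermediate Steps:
C(s, E) = -7 + E (C(s, E) = E - 7 = -7 + E)
((6 - 1) - 39) + C(2, -4)*(-134) = ((6 - 1) - 39) + (-7 - 4)*(-134) = (5 - 39) - 11*(-134) = -34 + 1474 = 1440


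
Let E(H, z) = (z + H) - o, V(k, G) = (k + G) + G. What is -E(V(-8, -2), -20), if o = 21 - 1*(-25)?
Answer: 78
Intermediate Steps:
V(k, G) = k + 2*G (V(k, G) = (G + k) + G = k + 2*G)
o = 46 (o = 21 + 25 = 46)
E(H, z) = -46 + H + z (E(H, z) = (z + H) - 1*46 = (H + z) - 46 = -46 + H + z)
-E(V(-8, -2), -20) = -(-46 + (-8 + 2*(-2)) - 20) = -(-46 + (-8 - 4) - 20) = -(-46 - 12 - 20) = -1*(-78) = 78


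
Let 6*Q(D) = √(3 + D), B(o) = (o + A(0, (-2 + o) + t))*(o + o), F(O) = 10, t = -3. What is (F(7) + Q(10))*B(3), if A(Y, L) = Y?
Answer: 180 + 3*√13 ≈ 190.82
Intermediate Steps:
B(o) = 2*o² (B(o) = (o + 0)*(o + o) = o*(2*o) = 2*o²)
Q(D) = √(3 + D)/6
(F(7) + Q(10))*B(3) = (10 + √(3 + 10)/6)*(2*3²) = (10 + √13/6)*(2*9) = (10 + √13/6)*18 = 180 + 3*√13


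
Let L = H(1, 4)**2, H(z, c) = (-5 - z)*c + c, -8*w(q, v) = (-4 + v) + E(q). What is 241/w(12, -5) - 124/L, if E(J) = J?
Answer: -192893/300 ≈ -642.98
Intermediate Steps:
w(q, v) = 1/2 - q/8 - v/8 (w(q, v) = -((-4 + v) + q)/8 = -(-4 + q + v)/8 = 1/2 - q/8 - v/8)
H(z, c) = c + c*(-5 - z) (H(z, c) = c*(-5 - z) + c = c + c*(-5 - z))
L = 400 (L = (-1*4*(4 + 1))**2 = (-1*4*5)**2 = (-20)**2 = 400)
241/w(12, -5) - 124/L = 241/(1/2 - 1/8*12 - 1/8*(-5)) - 124/400 = 241/(1/2 - 3/2 + 5/8) - 124*1/400 = 241/(-3/8) - 31/100 = 241*(-8/3) - 31/100 = -1928/3 - 31/100 = -192893/300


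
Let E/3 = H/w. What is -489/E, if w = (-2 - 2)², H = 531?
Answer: -2608/531 ≈ -4.9115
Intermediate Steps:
w = 16 (w = (-4)² = 16)
E = 1593/16 (E = 3*(531/16) = 1593/16 ≈ 99.563)
-489/E = -489/1593/16 = -489*16/1593 = -2608/531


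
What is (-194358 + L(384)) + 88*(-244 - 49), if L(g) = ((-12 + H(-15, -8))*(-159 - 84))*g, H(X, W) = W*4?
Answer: 3885586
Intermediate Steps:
H(X, W) = 4*W
L(g) = 10692*g (L(g) = ((-12 + 4*(-8))*(-159 - 84))*g = ((-12 - 32)*(-243))*g = (-44*(-243))*g = 10692*g)
(-194358 + L(384)) + 88*(-244 - 49) = (-194358 + 10692*384) + 88*(-244 - 49) = (-194358 + 4105728) + 88*(-293) = 3911370 - 25784 = 3885586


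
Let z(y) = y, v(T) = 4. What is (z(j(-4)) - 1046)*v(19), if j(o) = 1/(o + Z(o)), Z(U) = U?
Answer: -8369/2 ≈ -4184.5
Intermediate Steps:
j(o) = 1/(2*o) (j(o) = 1/(o + o) = 1/(2*o))
(z(j(-4)) - 1046)*v(19) = ((½)/(-4) - 1046)*4 = ((½)*(-¼) - 1046)*4 = (-⅛ - 1046)*4 = -8369/8*4 = -8369/2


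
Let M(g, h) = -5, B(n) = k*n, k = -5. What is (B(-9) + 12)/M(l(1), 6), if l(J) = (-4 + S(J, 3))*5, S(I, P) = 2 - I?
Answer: -57/5 ≈ -11.400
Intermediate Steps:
B(n) = -5*n
l(J) = -10 - 5*J (l(J) = (-4 + (2 - J))*5 = (-2 - J)*5 = -10 - 5*J)
(B(-9) + 12)/M(l(1), 6) = (-5*(-9) + 12)/(-5) = (45 + 12)*(-⅕) = 57*(-⅕) = -57/5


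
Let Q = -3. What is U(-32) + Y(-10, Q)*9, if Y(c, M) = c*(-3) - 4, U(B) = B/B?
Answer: 235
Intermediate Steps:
U(B) = 1
Y(c, M) = -4 - 3*c (Y(c, M) = -3*c - 4 = -4 - 3*c)
U(-32) + Y(-10, Q)*9 = 1 + (-4 - 3*(-10))*9 = 1 + (-4 + 30)*9 = 1 + 26*9 = 1 + 234 = 235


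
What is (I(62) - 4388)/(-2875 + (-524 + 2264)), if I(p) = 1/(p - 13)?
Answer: 215011/55615 ≈ 3.8661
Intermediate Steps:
I(p) = 1/(-13 + p)
(I(62) - 4388)/(-2875 + (-524 + 2264)) = (1/(-13 + 62) - 4388)/(-2875 + (-524 + 2264)) = (1/49 - 4388)/(-2875 + 1740) = (1/49 - 4388)/(-1135) = -215011/49*(-1/1135) = 215011/55615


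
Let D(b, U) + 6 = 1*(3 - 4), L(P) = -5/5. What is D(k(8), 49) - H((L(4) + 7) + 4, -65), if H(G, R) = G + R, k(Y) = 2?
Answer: 48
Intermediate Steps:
L(P) = -1 (L(P) = -5*⅕ = -1)
D(b, U) = -7 (D(b, U) = -6 + 1*(3 - 4) = -6 + 1*(-1) = -6 - 1 = -7)
D(k(8), 49) - H((L(4) + 7) + 4, -65) = -7 - (((-1 + 7) + 4) - 65) = -7 - ((6 + 4) - 65) = -7 - (10 - 65) = -7 - 1*(-55) = -7 + 55 = 48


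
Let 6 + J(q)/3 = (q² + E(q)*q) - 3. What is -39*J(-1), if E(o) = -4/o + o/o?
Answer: 1521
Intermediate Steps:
E(o) = 1 - 4/o (E(o) = -4/o + 1 = 1 - 4/o)
J(q) = -39 + 3*q + 3*q² (J(q) = -18 + 3*((q² + ((-4 + q)/q)*q) - 3) = -18 + 3*((q² + (-4 + q)) - 3) = -18 + 3*((-4 + q + q²) - 3) = -18 + 3*(-7 + q + q²) = -18 + (-21 + 3*q + 3*q²) = -39 + 3*q + 3*q²)
-39*J(-1) = -39*(-39 + 3*(-1) + 3*(-1)²) = -39*(-39 - 3 + 3*1) = -39*(-39 - 3 + 3) = -39*(-39) = 1521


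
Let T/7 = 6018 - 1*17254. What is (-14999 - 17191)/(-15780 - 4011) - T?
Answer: 518877974/6597 ≈ 78654.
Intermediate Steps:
T = -78652 (T = 7*(6018 - 1*17254) = 7*(6018 - 17254) = 7*(-11236) = -78652)
(-14999 - 17191)/(-15780 - 4011) - T = (-14999 - 17191)/(-15780 - 4011) - 1*(-78652) = -32190/(-19791) + 78652 = -32190*(-1/19791) + 78652 = 10730/6597 + 78652 = 518877974/6597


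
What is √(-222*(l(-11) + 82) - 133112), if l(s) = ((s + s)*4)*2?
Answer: 2*I*√28061 ≈ 335.03*I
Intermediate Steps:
l(s) = 16*s (l(s) = ((2*s)*4)*2 = (8*s)*2 = 16*s)
√(-222*(l(-11) + 82) - 133112) = √(-222*(16*(-11) + 82) - 133112) = √(-222*(-176 + 82) - 133112) = √(-222*(-94) - 133112) = √(20868 - 133112) = √(-112244) = 2*I*√28061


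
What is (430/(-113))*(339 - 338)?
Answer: -430/113 ≈ -3.8053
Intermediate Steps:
(430/(-113))*(339 - 338) = (430*(-1/113))*1 = -430/113*1 = -430/113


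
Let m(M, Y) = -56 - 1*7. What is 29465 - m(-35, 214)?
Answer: 29528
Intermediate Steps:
m(M, Y) = -63 (m(M, Y) = -56 - 7 = -63)
29465 - m(-35, 214) = 29465 - 1*(-63) = 29465 + 63 = 29528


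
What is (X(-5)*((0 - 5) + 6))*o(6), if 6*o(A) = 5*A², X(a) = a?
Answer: -150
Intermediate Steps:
o(A) = 5*A²/6 (o(A) = (5*A²)/6 = 5*A²/6)
(X(-5)*((0 - 5) + 6))*o(6) = (-5*((0 - 5) + 6))*((⅚)*6²) = (-5*(-5 + 6))*((⅚)*36) = -5*1*30 = -5*30 = -150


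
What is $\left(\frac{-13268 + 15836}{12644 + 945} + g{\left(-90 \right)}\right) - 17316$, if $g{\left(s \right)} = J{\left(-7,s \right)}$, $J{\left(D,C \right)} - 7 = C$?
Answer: $- \frac{2209649}{127} \approx -17399.0$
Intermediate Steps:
$J{\left(D,C \right)} = 7 + C$
$g{\left(s \right)} = 7 + s$
$\left(\frac{-13268 + 15836}{12644 + 945} + g{\left(-90 \right)}\right) - 17316 = \left(\frac{-13268 + 15836}{12644 + 945} + \left(7 - 90\right)\right) - 17316 = \left(\frac{2568}{13589} - 83\right) - 17316 = \left(2568 \cdot \frac{1}{13589} - 83\right) - 17316 = \left(\frac{24}{127} - 83\right) - 17316 = - \frac{10517}{127} - 17316 = - \frac{2209649}{127}$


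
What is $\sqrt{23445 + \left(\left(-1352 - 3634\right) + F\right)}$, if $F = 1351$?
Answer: $\sqrt{19810} \approx 140.75$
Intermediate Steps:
$\sqrt{23445 + \left(\left(-1352 - 3634\right) + F\right)} = \sqrt{23445 + \left(\left(-1352 - 3634\right) + 1351\right)} = \sqrt{23445 + \left(-4986 + 1351\right)} = \sqrt{23445 - 3635} = \sqrt{19810}$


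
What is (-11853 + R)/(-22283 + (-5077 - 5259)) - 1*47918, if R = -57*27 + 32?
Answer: -1563023882/32619 ≈ -47918.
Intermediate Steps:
R = -1507 (R = -1539 + 32 = -1507)
(-11853 + R)/(-22283 + (-5077 - 5259)) - 1*47918 = (-11853 - 1507)/(-22283 + (-5077 - 5259)) - 1*47918 = -13360/(-22283 - 10336) - 47918 = -13360/(-32619) - 47918 = -13360*(-1/32619) - 47918 = 13360/32619 - 47918 = -1563023882/32619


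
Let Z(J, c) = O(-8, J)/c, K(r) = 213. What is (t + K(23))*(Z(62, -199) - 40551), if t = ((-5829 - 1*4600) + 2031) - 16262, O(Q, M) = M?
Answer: 197280224817/199 ≈ 9.9136e+8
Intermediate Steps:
t = -24660 (t = ((-5829 - 4600) + 2031) - 16262 = (-10429 + 2031) - 16262 = -8398 - 16262 = -24660)
Z(J, c) = J/c
(t + K(23))*(Z(62, -199) - 40551) = (-24660 + 213)*(62/(-199) - 40551) = -24447*(62*(-1/199) - 40551) = -24447*(-62/199 - 40551) = -24447*(-8069711/199) = 197280224817/199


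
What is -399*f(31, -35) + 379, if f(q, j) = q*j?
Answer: 433294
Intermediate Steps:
f(q, j) = j*q
-399*f(31, -35) + 379 = -(-13965)*31 + 379 = -399*(-1085) + 379 = 432915 + 379 = 433294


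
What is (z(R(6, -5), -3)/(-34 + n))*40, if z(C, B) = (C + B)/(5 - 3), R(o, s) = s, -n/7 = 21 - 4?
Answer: 160/153 ≈ 1.0458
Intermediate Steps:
n = -119 (n = -7*(21 - 4) = -7*17 = -119)
z(C, B) = B/2 + C/2 (z(C, B) = (B + C)/2 = (B + C)*(½) = B/2 + C/2)
(z(R(6, -5), -3)/(-34 + n))*40 = (((½)*(-3) + (½)*(-5))/(-34 - 119))*40 = ((-3/2 - 5/2)/(-153))*40 = -1/153*(-4)*40 = (4/153)*40 = 160/153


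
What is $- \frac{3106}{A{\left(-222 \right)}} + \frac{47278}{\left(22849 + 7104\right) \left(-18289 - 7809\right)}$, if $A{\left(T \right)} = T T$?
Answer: $- \frac{7890687827}{125084295162} \approx -0.063083$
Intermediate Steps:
$A{\left(T \right)} = T^{2}$
$- \frac{3106}{A{\left(-222 \right)}} + \frac{47278}{\left(22849 + 7104\right) \left(-18289 - 7809\right)} = - \frac{3106}{\left(-222\right)^{2}} + \frac{47278}{\left(22849 + 7104\right) \left(-18289 - 7809\right)} = - \frac{3106}{49284} + \frac{47278}{29953 \left(-26098\right)} = \left(-3106\right) \frac{1}{49284} + \frac{47278}{-781713394} = - \frac{1553}{24642} + 47278 \left(- \frac{1}{781713394}\right) = - \frac{1553}{24642} - \frac{307}{5076061} = - \frac{7890687827}{125084295162}$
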